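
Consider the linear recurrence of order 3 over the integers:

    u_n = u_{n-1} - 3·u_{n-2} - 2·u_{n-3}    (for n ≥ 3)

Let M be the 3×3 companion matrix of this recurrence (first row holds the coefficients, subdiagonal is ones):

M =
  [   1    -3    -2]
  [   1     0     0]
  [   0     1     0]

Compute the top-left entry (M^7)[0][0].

(M^7)[0][0] is the top entry after applying M 7 times to the unit state (1, 0, 0). Equivalently it is h_{9} for the auxiliary sequence (h_n) obeying the same recurrence with h_2 = 1 and h_i = 0 for 0 ≤ i < 2:
h_3 = 1·1 + -3·0 + -2·0 = 1
h_4 = 1·1 + -3·1 + -2·0 = -2
h_5 = 1·-2 + -3·1 + -2·1 = -7
h_6 = 1·-7 + -3·-2 + -2·1 = -3
h_7 = 1·-3 + -3·-7 + -2·-2 = 22
h_8 = 1·22 + -3·-3 + -2·-7 = 45
h_9 = 1·45 + -3·22 + -2·-3 = -15

-15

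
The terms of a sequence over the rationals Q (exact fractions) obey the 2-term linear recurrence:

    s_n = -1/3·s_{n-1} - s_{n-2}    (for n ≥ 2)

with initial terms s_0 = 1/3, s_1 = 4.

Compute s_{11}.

s_2 = -1/3·4 + -1·1/3 = -5/3
s_3 = -1/3·-5/3 + -1·4 = -31/9
s_4 = -1/3·-31/9 + -1·-5/3 = 76/27
s_5 = -1/3·76/27 + -1·-31/9 = 203/81
s_6 = -1/3·203/81 + -1·76/27 = -887/243
s_7 = -1/3·-887/243 + -1·203/81 = -940/729
s_8 = -1/3·-940/729 + -1·-887/243 = 8923/2187
s_9 = -1/3·8923/2187 + -1·-940/729 = -463/6561
s_10 = -1/3·-463/6561 + -1·8923/2187 = -79844/19683
s_11 = -1/3·-79844/19683 + -1·-463/6561 = 84011/59049

84011/59049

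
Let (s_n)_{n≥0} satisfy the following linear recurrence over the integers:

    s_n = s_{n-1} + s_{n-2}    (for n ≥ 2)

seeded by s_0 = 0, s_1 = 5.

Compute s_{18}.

12920

s_2 = 1·5 + 1·0 = 5
s_3 = 1·5 + 1·5 = 10
s_4 = 1·10 + 1·5 = 15
s_5 = 1·15 + 1·10 = 25
s_6 = 1·25 + 1·15 = 40
s_7 = 1·40 + 1·25 = 65
s_8 = 1·65 + 1·40 = 105
s_9 = 1·105 + 1·65 = 170
s_10 = 1·170 + 1·105 = 275
s_11 = 1·275 + 1·170 = 445
s_12 = 1·445 + 1·275 = 720
s_13 = 1·720 + 1·445 = 1165
s_14 = 1·1165 + 1·720 = 1885
s_15 = 1·1885 + 1·1165 = 3050
s_16 = 1·3050 + 1·1885 = 4935
s_17 = 1·4935 + 1·3050 = 7985
s_18 = 1·7985 + 1·4935 = 12920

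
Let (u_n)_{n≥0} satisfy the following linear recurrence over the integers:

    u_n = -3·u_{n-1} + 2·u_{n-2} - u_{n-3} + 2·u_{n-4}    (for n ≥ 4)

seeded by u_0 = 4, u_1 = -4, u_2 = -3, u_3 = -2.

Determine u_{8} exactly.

u_4 = -3·-2 + 2·-3 + -1·-4 + 2·4 = 12
u_5 = -3·12 + 2·-2 + -1·-3 + 2·-4 = -45
u_6 = -3·-45 + 2·12 + -1·-2 + 2·-3 = 155
u_7 = -3·155 + 2·-45 + -1·12 + 2·-2 = -571
u_8 = -3·-571 + 2·155 + -1·-45 + 2·12 = 2092

2092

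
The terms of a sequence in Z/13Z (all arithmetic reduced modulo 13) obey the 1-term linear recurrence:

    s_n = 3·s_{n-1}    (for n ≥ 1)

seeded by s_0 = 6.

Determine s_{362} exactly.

2

s_1 = 3·6 = 5
s_2 = 3·5 = 2
s_3 = 3·2 = 6
(s_3) = (6) = (s_0), so the sequence has period 3.
362 ≡ 2 (mod 3), hence s_362 = s_2 = 2.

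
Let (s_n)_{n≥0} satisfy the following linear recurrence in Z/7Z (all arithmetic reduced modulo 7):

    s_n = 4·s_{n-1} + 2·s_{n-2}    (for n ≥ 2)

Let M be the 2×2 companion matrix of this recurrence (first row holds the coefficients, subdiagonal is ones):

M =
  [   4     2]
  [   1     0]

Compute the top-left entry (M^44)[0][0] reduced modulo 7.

(M^44)[0][0] is the top entry after applying M 44 times to the unit state (1, 0). Equivalently it is h_{45} for the auxiliary sequence (h_n) obeying the same recurrence with h_1 = 1 and h_i = 0 for 0 ≤ i < 1:
h_2 = 4·1 + 2·0 = 4
h_3 = 4·4 + 2·1 = 4
h_4 = 4·4 + 2·4 = 3
h_5 = 4·3 + 2·4 = 6
h_6 = 4·6 + 2·3 = 2
h_7 = 4·2 + 2·6 = 6
h_8 = 4·6 + 2·2 = 0
h_9 = 4·0 + 2·6 = 5
h_10 = 4·5 + 2·0 = 6
h_11 = 4·6 + 2·5 = 6
h_12 = 4·6 + 2·6 = 1
h_13 = 4·1 + 2·6 = 2
h_14 = 4·2 + 2·1 = 3
h_15 = 4·3 + 2·2 = 2
h_16 = 4·2 + 2·3 = 0
h_17 = 4·0 + 2·2 = 4
h_18 = 4·4 + 2·0 = 2
h_19 = 4·2 + 2·4 = 2
h_20 = 4·2 + 2·2 = 5
h_21 = 4·5 + 2·2 = 3
h_22 = 4·3 + 2·5 = 1
h_23 = 4·1 + 2·3 = 3
h_24 = 4·3 + 2·1 = 0
h_25 = 4·0 + 2·3 = 6
h_26 = 4·6 + 2·0 = 3
h_27 = 4·3 + 2·6 = 3
h_28 = 4·3 + 2·3 = 4
h_29 = 4·4 + 2·3 = 1
h_30 = 4·1 + 2·4 = 5
h_31 = 4·5 + 2·1 = 1
h_32 = 4·1 + 2·5 = 0
h_33 = 4·0 + 2·1 = 2
h_34 = 4·2 + 2·0 = 1
h_35 = 4·1 + 2·2 = 1
h_36 = 4·1 + 2·1 = 6
h_37 = 4·6 + 2·1 = 5
h_38 = 4·5 + 2·6 = 4
h_39 = 4·4 + 2·5 = 5
h_40 = 4·5 + 2·4 = 0
h_41 = 4·0 + 2·5 = 3
h_42 = 4·3 + 2·0 = 5
h_43 = 4·5 + 2·3 = 5
h_44 = 4·5 + 2·5 = 2
h_45 = 4·2 + 2·5 = 4

4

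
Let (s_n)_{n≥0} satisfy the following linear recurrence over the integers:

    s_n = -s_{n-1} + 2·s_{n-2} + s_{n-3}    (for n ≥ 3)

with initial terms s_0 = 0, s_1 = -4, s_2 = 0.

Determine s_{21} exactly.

s_3 = -1·0 + 2·-4 + 1·0 = -8
s_4 = -1·-8 + 2·0 + 1·-4 = 4
s_5 = -1·4 + 2·-8 + 1·0 = -20
s_6 = -1·-20 + 2·4 + 1·-8 = 20
s_7 = -1·20 + 2·-20 + 1·4 = -56
s_8 = -1·-56 + 2·20 + 1·-20 = 76
s_9 = -1·76 + 2·-56 + 1·20 = -168
s_10 = -1·-168 + 2·76 + 1·-56 = 264
s_11 = -1·264 + 2·-168 + 1·76 = -524
s_12 = -1·-524 + 2·264 + 1·-168 = 884
s_13 = -1·884 + 2·-524 + 1·264 = -1668
s_14 = -1·-1668 + 2·884 + 1·-524 = 2912
s_15 = -1·2912 + 2·-1668 + 1·884 = -5364
s_16 = -1·-5364 + 2·2912 + 1·-1668 = 9520
s_17 = -1·9520 + 2·-5364 + 1·2912 = -17336
s_18 = -1·-17336 + 2·9520 + 1·-5364 = 31012
s_19 = -1·31012 + 2·-17336 + 1·9520 = -56164
s_20 = -1·-56164 + 2·31012 + 1·-17336 = 100852
s_21 = -1·100852 + 2·-56164 + 1·31012 = -182168

-182168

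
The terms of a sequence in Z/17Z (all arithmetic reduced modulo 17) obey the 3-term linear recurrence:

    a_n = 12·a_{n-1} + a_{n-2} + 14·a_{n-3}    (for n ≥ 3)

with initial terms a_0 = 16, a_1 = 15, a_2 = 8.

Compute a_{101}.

a_3 = 12·8 + 1·15 + 14·16 = 12
a_4 = 12·12 + 1·8 + 14·15 = 5
a_5 = 12·5 + 1·12 + 14·8 = 14
a_6 = 12·14 + 1·5 + 14·12 = 1
a_7 = 12·1 + 1·14 + 14·5 = 11
a_8 = 12·11 + 1·1 + 14·14 = 6
a_9 = 12·6 + 1·11 + 14·1 = 12
a_10 = 12·12 + 1·6 + 14·11 = 15
a_11 = 12·15 + 1·12 + 14·6 = 4
a_12 = 12·4 + 1·15 + 14·12 = 10
a_13 = 12·10 + 1·4 + 14·15 = 11
a_14 = 12·11 + 1·10 + 14·4 = 11
a_15 = 12·11 + 1·11 + 14·10 = 11
a_16 = 12·11 + 1·11 + 14·11 = 8
a_17 = 12·8 + 1·11 + 14·11 = 6
a_18 = 12·6 + 1·8 + 14·11 = 13
a_19 = 12·13 + 1·6 + 14·8 = 2
a_20 = 12·2 + 1·13 + 14·6 = 2
a_21 = 12·2 + 1·2 + 14·13 = 4
a_22 = 12·4 + 1·2 + 14·2 = 10
a_23 = 12·10 + 1·4 + 14·2 = 16
a_24 = 12·16 + 1·10 + 14·4 = 3
a_25 = 12·3 + 1·16 + 14·10 = 5
a_26 = 12·5 + 1·3 + 14·16 = 15
a_27 = 12·15 + 1·5 + 14·3 = 6
a_28 = 12·6 + 1·15 + 14·5 = 4
a_29 = 12·4 + 1·6 + 14·15 = 9
a_30 = 12·9 + 1·4 + 14·6 = 9
a_31 = 12·9 + 1·9 + 14·4 = 3
a_32 = 12·3 + 1·9 + 14·9 = 1
a_33 = 12·1 + 1·3 + 14·9 = 5
a_34 = 12·5 + 1·1 + 14·3 = 1
a_35 = 12·1 + 1·5 + 14·1 = 14
a_36 = 12·14 + 1·1 + 14·5 = 1
a_37 = 12·1 + 1·14 + 14·1 = 6
a_38 = 12·6 + 1·1 + 14·14 = 14
a_39 = 12·14 + 1·6 + 14·1 = 1
a_40 = 12·1 + 1·14 + 14·6 = 8
a_41 = 12·8 + 1·1 + 14·14 = 4
a_42 = 12·4 + 1·8 + 14·1 = 2
a_43 = 12·2 + 1·4 + 14·8 = 4
a_44 = 12·4 + 1·2 + 14·4 = 4
a_45 = 12·4 + 1·4 + 14·2 = 12
a_46 = 12·12 + 1·4 + 14·4 = 0
a_47 = 12·0 + 1·12 + 14·4 = 0
a_48 = 12·0 + 1·0 + 14·12 = 15
a_49 = 12·15 + 1·0 + 14·0 = 10
a_50 = 12·10 + 1·15 + 14·0 = 16
a_51 = 12·16 + 1·10 + 14·15 = 4
a_52 = 12·4 + 1·16 + 14·10 = 0
a_53 = 12·0 + 1·4 + 14·16 = 7
a_54 = 12·7 + 1·0 + 14·4 = 4
a_55 = 12·4 + 1·7 + 14·0 = 4
a_56 = 12·4 + 1·4 + 14·7 = 14
a_57 = 12·14 + 1·4 + 14·4 = 7
a_58 = 12·7 + 1·14 + 14·4 = 1
a_59 = 12·1 + 1·7 + 14·14 = 11
a_60 = 12·11 + 1·1 + 14·7 = 10
a_61 = 12·10 + 1·11 + 14·1 = 9
a_62 = 12·9 + 1·10 + 14·11 = 0
a_63 = 12·0 + 1·9 + 14·10 = 13
a_64 = 12·13 + 1·0 + 14·9 = 10
a_65 = 12·10 + 1·13 + 14·0 = 14
a_66 = 12·14 + 1·10 + 14·13 = 3
a_67 = 12·3 + 1·14 + 14·10 = 3
a_68 = 12·3 + 1·3 + 14·14 = 14
a_69 = 12·14 + 1·3 + 14·3 = 9
a_70 = 12·9 + 1·14 + 14·3 = 11
a_71 = 12·11 + 1·9 + 14·14 = 14
a_72 = 12·14 + 1·11 + 14·9 = 16
a_73 = 12·16 + 1·14 + 14·11 = 3
a_74 = 12·3 + 1·16 + 14·14 = 10
a_75 = 12·10 + 1·3 + 14·16 = 7
a_76 = 12·7 + 1·10 + 14·3 = 0
a_77 = 12·0 + 1·7 + 14·10 = 11
a_78 = 12·11 + 1·0 + 14·7 = 9
a_79 = 12·9 + 1·11 + 14·0 = 0
a_80 = 12·0 + 1·9 + 14·11 = 10
a_81 = 12·10 + 1·0 + 14·9 = 8
a_82 = 12·8 + 1·10 + 14·0 = 4
a_83 = 12·4 + 1·8 + 14·10 = 9
a_84 = 12·9 + 1·4 + 14·8 = 3
a_85 = 12·3 + 1·9 + 14·4 = 16
a_86 = 12·16 + 1·3 + 14·9 = 15
a_87 = 12·15 + 1·16 + 14·3 = 0
a_88 = 12·0 + 1·15 + 14·16 = 1
a_89 = 12·1 + 1·0 + 14·15 = 1
a_90 = 12·1 + 1·1 + 14·0 = 13
a_91 = 12·13 + 1·1 + 14·1 = 1
a_92 = 12·1 + 1·13 + 14·1 = 5
a_93 = 12·5 + 1·1 + 14·13 = 5
a_94 = 12·5 + 1·5 + 14·1 = 11
a_95 = 12·11 + 1·5 + 14·5 = 3
a_96 = 12·3 + 1·11 + 14·5 = 15
a_97 = 12·15 + 1·3 + 14·11 = 14
a_98 = 12·14 + 1·15 + 14·3 = 4
a_99 = 12·4 + 1·14 + 14·15 = 0
a_100 = 12·0 + 1·4 + 14·14 = 13
a_101 = 12·13 + 1·0 + 14·4 = 8

8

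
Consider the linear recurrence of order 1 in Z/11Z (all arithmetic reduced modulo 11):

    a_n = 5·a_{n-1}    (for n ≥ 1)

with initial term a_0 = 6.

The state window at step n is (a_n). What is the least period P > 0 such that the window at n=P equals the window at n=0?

n=0: window = (6)
n=1: window = (8)
n=2: window = (7)
n=3: window = (2)
n=4: window = (10)
n=5: window = (6)
window at n=5 equals window at n=0 → period = 5

5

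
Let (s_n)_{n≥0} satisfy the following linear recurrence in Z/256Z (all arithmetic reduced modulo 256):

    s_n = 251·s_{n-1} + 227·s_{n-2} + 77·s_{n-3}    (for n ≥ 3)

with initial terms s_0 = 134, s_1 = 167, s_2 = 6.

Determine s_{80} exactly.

s_3 = 251·6 + 227·167 + 77·134 = 69
s_4 = 251·69 + 227·6 + 77·167 = 52
s_5 = 251·52 + 227·69 + 77·6 = 249
s_6 = 251·249 + 227·52 + 77·69 = 0
s_7 = 251·0 + 227·249 + 77·52 = 111
s_8 = 251·111 + 227·0 + 77·249 = 186
s_9 = 251·186 + 227·111 + 77·0 = 203
s_10 = 251·203 + 227·186 + 77·111 = 90
s_11 = 251·90 + 227·203 + 77·186 = 49
s_12 = 251·49 + 227·90 + 77·203 = 232
s_13 = 251·232 + 227·49 + 77·90 = 253
s_14 = 251·253 + 227·232 + 77·49 = 132
s_15 = 251·132 + 227·253 + 77·232 = 139
s_16 = 251·139 + 227·132 + 77·253 = 110
s_17 = 251·110 + 227·139 + 77·132 = 207
s_18 = 251·207 + 227·110 + 77·139 = 78
s_19 = 251·78 + 227·207 + 77·110 = 29
s_20 = 251·29 + 227·78 + 77·207 = 220
s_21 = 251·220 + 227·29 + 77·78 = 225
s_22 = 251·225 + 227·220 + 77·29 = 104
s_23 = 251·104 + 227·225 + 77·220 = 167
s_24 = 251·167 + 227·104 + 77·225 = 162
s_25 = 251·162 + 227·167 + 77·104 = 51
s_26 = 251·51 + 227·162 + 77·167 = 226
s_27 = 251·226 + 227·51 + 77·162 = 137
s_28 = 251·137 + 227·226 + 77·51 = 16
s_29 = 251·16 + 227·137 + 77·226 = 37
s_30 = 251·37 + 227·16 + 77·137 = 172
s_31 = 251·172 + 227·37 + 77·16 = 67
s_32 = 251·67 + 227·172 + 77·37 = 86
s_33 = 251·86 + 227·67 + 77·172 = 119
s_34 = 251·119 + 227·86 + 77·67 = 22
s_35 = 251·22 + 227·119 + 77·86 = 245
s_36 = 251·245 + 227·22 + 77·119 = 132
s_37 = 251·132 + 227·245 + 77·22 = 73
s_38 = 251·73 + 227·132 + 77·245 = 80
s_39 = 251·80 + 227·73 + 77·132 = 223
s_40 = 251·223 + 227·80 + 77·73 = 138
s_41 = 251·138 + 227·223 + 77·80 = 27
s_42 = 251·27 + 227·138 + 77·223 = 234
s_43 = 251·234 + 227·27 + 77·138 = 225
s_44 = 251·225 + 227·234 + 77·27 = 56
s_45 = 251·56 + 227·225 + 77·234 = 205
s_46 = 251·205 + 227·56 + 77·225 = 84
s_47 = 251·84 + 227·205 + 77·56 = 251
s_48 = 251·251 + 227·84 + 77·205 = 62
s_49 = 251·62 + 227·251 + 77·84 = 159
s_50 = 251·159 + 227·62 + 77·251 = 94
s_51 = 251·94 + 227·159 + 77·62 = 205
s_52 = 251·205 + 227·94 + 77·159 = 44
s_53 = 251·44 + 227·205 + 77·94 = 49
s_54 = 251·49 + 227·44 + 77·205 = 184
s_55 = 251·184 + 227·49 + 77·44 = 23
s_56 = 251·23 + 227·184 + 77·49 = 114
s_57 = 251·114 + 227·23 + 77·184 = 131
s_58 = 251·131 + 227·114 + 77·23 = 114
s_59 = 251·114 + 227·131 + 77·114 = 57
s_60 = 251·57 + 227·114 + 77·131 = 96
s_61 = 251·96 + 227·57 + 77·114 = 245
s_62 = 251·245 + 227·96 + 77·57 = 124
s_63 = 251·124 + 227·245 + 77·96 = 179
s_64 = 251·179 + 227·124 + 77·245 = 38
s_65 = 251·38 + 227·179 + 77·124 = 71
s_66 = 251·71 + 227·38 + 77·179 = 38
s_67 = 251·38 + 227·71 + 77·38 = 165
s_68 = 251·165 + 227·38 + 77·71 = 212
s_69 = 251·212 + 227·165 + 77·38 = 153
s_70 = 251·153 + 227·212 + 77·165 = 160
s_71 = 251·160 + 227·153 + 77·212 = 79
s_72 = 251·79 + 227·160 + 77·153 = 90
s_73 = 251·90 + 227·79 + 77·160 = 107
s_74 = 251·107 + 227·90 + 77·79 = 122
s_75 = 251·122 + 227·107 + 77·90 = 145
s_76 = 251·145 + 227·122 + 77·107 = 136
s_77 = 251·136 + 227·145 + 77·122 = 157
s_78 = 251·157 + 227·136 + 77·145 = 36
s_79 = 251·36 + 227·157 + 77·136 = 107
s_80 = 251·107 + 227·36 + 77·157 = 14

14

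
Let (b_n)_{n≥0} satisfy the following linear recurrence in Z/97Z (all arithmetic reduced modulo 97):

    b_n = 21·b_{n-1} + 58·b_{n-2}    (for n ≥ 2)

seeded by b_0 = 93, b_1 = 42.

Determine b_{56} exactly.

b_2 = 21·42 + 58·93 = 68
b_3 = 21·68 + 58·42 = 81
b_4 = 21·81 + 58·68 = 19
b_5 = 21·19 + 58·81 = 53
b_6 = 21·53 + 58·19 = 81
b_7 = 21·81 + 58·53 = 22
b_8 = 21·22 + 58·81 = 19
b_9 = 21·19 + 58·22 = 26
b_10 = 21·26 + 58·19 = 96
b_11 = 21·96 + 58·26 = 32
b_12 = 21·32 + 58·96 = 32
b_13 = 21·32 + 58·32 = 6
b_14 = 21·6 + 58·32 = 42
b_15 = 21·42 + 58·6 = 66
b_16 = 21·66 + 58·42 = 39
b_17 = 21·39 + 58·66 = 88
b_18 = 21·88 + 58·39 = 36
b_19 = 21·36 + 58·88 = 40
b_20 = 21·40 + 58·36 = 18
b_21 = 21·18 + 58·40 = 79
b_22 = 21·79 + 58·18 = 84
b_23 = 21·84 + 58·79 = 41
b_24 = 21·41 + 58·84 = 10
b_25 = 21·10 + 58·41 = 66
b_26 = 21·66 + 58·10 = 26
b_27 = 21·26 + 58·66 = 9
b_28 = 21·9 + 58·26 = 48
b_29 = 21·48 + 58·9 = 75
b_30 = 21·75 + 58·48 = 91
b_31 = 21·91 + 58·75 = 53
b_32 = 21·53 + 58·91 = 86
b_33 = 21·86 + 58·53 = 30
b_34 = 21·30 + 58·86 = 89
b_35 = 21·89 + 58·30 = 20
b_36 = 21·20 + 58·89 = 53
b_37 = 21·53 + 58·20 = 42
b_38 = 21·42 + 58·53 = 76
b_39 = 21·76 + 58·42 = 55
b_40 = 21·55 + 58·76 = 34
b_41 = 21·34 + 58·55 = 24
b_42 = 21·24 + 58·34 = 51
b_43 = 21·51 + 58·24 = 38
b_44 = 21·38 + 58·51 = 70
b_45 = 21·70 + 58·38 = 85
b_46 = 21·85 + 58·70 = 25
b_47 = 21·25 + 58·85 = 23
b_48 = 21·23 + 58·25 = 90
b_49 = 21·90 + 58·23 = 23
b_50 = 21·23 + 58·90 = 77
b_51 = 21·77 + 58·23 = 41
b_52 = 21·41 + 58·77 = 89
b_53 = 21·89 + 58·41 = 76
b_54 = 21·76 + 58·89 = 65
b_55 = 21·65 + 58·76 = 50
b_56 = 21·50 + 58·65 = 67

67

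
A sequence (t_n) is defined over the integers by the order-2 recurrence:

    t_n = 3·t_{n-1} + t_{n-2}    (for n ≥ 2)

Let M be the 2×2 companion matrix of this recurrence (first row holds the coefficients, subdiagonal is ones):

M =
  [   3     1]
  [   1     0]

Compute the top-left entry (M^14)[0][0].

16835050

(M^14)[0][0] is the top entry after applying M 14 times to the unit state (1, 0). Equivalently it is h_{15} for the auxiliary sequence (h_n) obeying the same recurrence with h_1 = 1 and h_i = 0 for 0 ≤ i < 1:
h_2 = 3·1 + 1·0 = 3
h_3 = 3·3 + 1·1 = 10
h_4 = 3·10 + 1·3 = 33
h_5 = 3·33 + 1·10 = 109
h_6 = 3·109 + 1·33 = 360
h_7 = 3·360 + 1·109 = 1189
h_8 = 3·1189 + 1·360 = 3927
h_9 = 3·3927 + 1·1189 = 12970
h_10 = 3·12970 + 1·3927 = 42837
h_11 = 3·42837 + 1·12970 = 141481
h_12 = 3·141481 + 1·42837 = 467280
h_13 = 3·467280 + 1·141481 = 1543321
h_14 = 3·1543321 + 1·467280 = 5097243
h_15 = 3·5097243 + 1·1543321 = 16835050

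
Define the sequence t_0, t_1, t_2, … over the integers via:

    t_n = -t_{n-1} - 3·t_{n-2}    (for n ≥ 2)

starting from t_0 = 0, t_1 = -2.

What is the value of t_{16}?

t_2 = -1·-2 + -3·0 = 2
t_3 = -1·2 + -3·-2 = 4
t_4 = -1·4 + -3·2 = -10
t_5 = -1·-10 + -3·4 = -2
t_6 = -1·-2 + -3·-10 = 32
t_7 = -1·32 + -3·-2 = -26
t_8 = -1·-26 + -3·32 = -70
t_9 = -1·-70 + -3·-26 = 148
t_10 = -1·148 + -3·-70 = 62
t_11 = -1·62 + -3·148 = -506
t_12 = -1·-506 + -3·62 = 320
t_13 = -1·320 + -3·-506 = 1198
t_14 = -1·1198 + -3·320 = -2158
t_15 = -1·-2158 + -3·1198 = -1436
t_16 = -1·-1436 + -3·-2158 = 7910

7910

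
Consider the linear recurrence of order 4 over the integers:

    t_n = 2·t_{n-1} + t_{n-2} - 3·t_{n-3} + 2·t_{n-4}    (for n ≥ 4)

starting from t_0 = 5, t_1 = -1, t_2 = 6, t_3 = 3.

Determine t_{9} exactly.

t_4 = 2·3 + 1·6 + -3·-1 + 2·5 = 25
t_5 = 2·25 + 1·3 + -3·6 + 2·-1 = 33
t_6 = 2·33 + 1·25 + -3·3 + 2·6 = 94
t_7 = 2·94 + 1·33 + -3·25 + 2·3 = 152
t_8 = 2·152 + 1·94 + -3·33 + 2·25 = 349
t_9 = 2·349 + 1·152 + -3·94 + 2·33 = 634

634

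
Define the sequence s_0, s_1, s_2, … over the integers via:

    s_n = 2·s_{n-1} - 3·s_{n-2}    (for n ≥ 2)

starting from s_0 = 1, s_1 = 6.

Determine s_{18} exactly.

-70983

s_2 = 2·6 + -3·1 = 9
s_3 = 2·9 + -3·6 = 0
s_4 = 2·0 + -3·9 = -27
s_5 = 2·-27 + -3·0 = -54
s_6 = 2·-54 + -3·-27 = -27
s_7 = 2·-27 + -3·-54 = 108
s_8 = 2·108 + -3·-27 = 297
s_9 = 2·297 + -3·108 = 270
s_10 = 2·270 + -3·297 = -351
s_11 = 2·-351 + -3·270 = -1512
s_12 = 2·-1512 + -3·-351 = -1971
s_13 = 2·-1971 + -3·-1512 = 594
s_14 = 2·594 + -3·-1971 = 7101
s_15 = 2·7101 + -3·594 = 12420
s_16 = 2·12420 + -3·7101 = 3537
s_17 = 2·3537 + -3·12420 = -30186
s_18 = 2·-30186 + -3·3537 = -70983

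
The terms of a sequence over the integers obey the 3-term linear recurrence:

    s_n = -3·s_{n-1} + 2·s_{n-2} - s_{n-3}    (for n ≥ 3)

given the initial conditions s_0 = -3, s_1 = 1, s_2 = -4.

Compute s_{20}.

s_3 = -3·-4 + 2·1 + -1·-3 = 17
s_4 = -3·17 + 2·-4 + -1·1 = -60
s_5 = -3·-60 + 2·17 + -1·-4 = 218
s_6 = -3·218 + 2·-60 + -1·17 = -791
s_7 = -3·-791 + 2·218 + -1·-60 = 2869
s_8 = -3·2869 + 2·-791 + -1·218 = -10407
s_9 = -3·-10407 + 2·2869 + -1·-791 = 37750
s_10 = -3·37750 + 2·-10407 + -1·2869 = -136933
s_11 = -3·-136933 + 2·37750 + -1·-10407 = 496706
s_12 = -3·496706 + 2·-136933 + -1·37750 = -1801734
s_13 = -3·-1801734 + 2·496706 + -1·-136933 = 6535547
s_14 = -3·6535547 + 2·-1801734 + -1·496706 = -23706815
s_15 = -3·-23706815 + 2·6535547 + -1·-1801734 = 85993273
s_16 = -3·85993273 + 2·-23706815 + -1·6535547 = -311928996
s_17 = -3·-311928996 + 2·85993273 + -1·-23706815 = 1131480349
s_18 = -3·1131480349 + 2·-311928996 + -1·85993273 = -4104292312
s_19 = -3·-4104292312 + 2·1131480349 + -1·-311928996 = 14887766630
s_20 = -3·14887766630 + 2·-4104292312 + -1·1131480349 = -54003364863

-54003364863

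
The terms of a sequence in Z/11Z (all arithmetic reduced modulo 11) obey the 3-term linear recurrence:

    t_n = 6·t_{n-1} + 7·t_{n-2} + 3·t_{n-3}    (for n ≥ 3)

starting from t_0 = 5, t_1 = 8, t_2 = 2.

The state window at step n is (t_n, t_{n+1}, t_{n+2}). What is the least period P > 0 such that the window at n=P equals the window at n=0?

n=0: window = (5, 8, 2)
n=1: window = (8, 2, 6)
n=2: window = (2, 6, 8)
n=3: window = (6, 8, 8)
n=4: window = (8, 8, 1)
n=5: window = (8, 1, 9)
n=6: window = (1, 9, 8)
n=7: window = (9, 8, 4)
n=8: window = (8, 4, 8)
n=9: window = (4, 8, 1)
n=10: window = (8, 1, 8)
n=11: window = (1, 8, 2)
n=12: window = (8, 2, 5)
n=13: window = (2, 5, 2)
n=14: window = (5, 2, 9)
n=15: window = (2, 9, 6)
n=16: window = (9, 6, 6)
n=17: window = (6, 6, 6)
n=18: window = (6, 6, 8)
n=19: window = (6, 8, 9)
n=20: window = (8, 9, 7)
n=21: window = (9, 7, 8)
n=22: window = (7, 8, 3)
n=23: window = (8, 3, 7)
n=24: window = (3, 7, 10)
n=25: window = (7, 10, 8)
n=26: window = (10, 8, 7)
n=27: window = (8, 7, 7)
n=28: window = (7, 7, 5)
n=29: window = (7, 5, 1)
n=30: window = (5, 1, 7)
n=31: window = (1, 7, 9)
n=32: window = (7, 9, 7)
n=33: window = (9, 7, 5)
n=34: window = (7, 5, 7)
n=35: window = (5, 7, 10)
n=36: window = (7, 10, 3)
n=37: window = (10, 3, 10)
n=38: window = (3, 10, 1)
n=39: window = (10, 1, 8)
n=40: window = (1, 8, 8)
…
n=118: window = (8, 6, 5)
n=119: window = (6, 5, 8)
n=120: window = (5, 8, 2)
window at n=120 equals window at n=0 → period = 120

120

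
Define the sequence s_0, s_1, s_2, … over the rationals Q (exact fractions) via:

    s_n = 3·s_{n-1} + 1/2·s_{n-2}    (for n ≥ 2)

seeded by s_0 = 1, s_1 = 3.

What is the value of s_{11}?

2376045/8

s_2 = 3·3 + 1/2·1 = 19/2
s_3 = 3·19/2 + 1/2·3 = 30
s_4 = 3·30 + 1/2·19/2 = 379/4
s_5 = 3·379/4 + 1/2·30 = 1197/4
s_6 = 3·1197/4 + 1/2·379/4 = 7561/8
s_7 = 3·7561/8 + 1/2·1197/4 = 2985
s_8 = 3·2985 + 1/2·7561/8 = 150841/16
s_9 = 3·150841/16 + 1/2·2985 = 476403/16
s_10 = 3·476403/16 + 1/2·150841/16 = 3009259/32
s_11 = 3·3009259/32 + 1/2·476403/16 = 2376045/8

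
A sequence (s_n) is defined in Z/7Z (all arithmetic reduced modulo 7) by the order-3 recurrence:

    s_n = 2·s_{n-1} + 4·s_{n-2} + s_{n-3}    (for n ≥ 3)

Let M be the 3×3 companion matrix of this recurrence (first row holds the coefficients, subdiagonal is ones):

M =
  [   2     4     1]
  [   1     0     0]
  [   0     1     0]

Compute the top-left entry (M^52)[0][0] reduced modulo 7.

0

(M^52)[0][0] is the top entry after applying M 52 times to the unit state (1, 0, 0). Equivalently it is h_{54} for the auxiliary sequence (h_n) obeying the same recurrence with h_2 = 1 and h_i = 0 for 0 ≤ i < 2:
h_3 = 2·1 + 4·0 + 1·0 = 2
h_4 = 2·2 + 4·1 + 1·0 = 1
h_5 = 2·1 + 4·2 + 1·1 = 4
h_6 = 2·4 + 4·1 + 1·2 = 0
h_7 = 2·0 + 4·4 + 1·1 = 3
h_8 = 2·3 + 4·0 + 1·4 = 3
h_9 = 2·3 + 4·3 + 1·0 = 4
h_10 = 2·4 + 4·3 + 1·3 = 2
h_11 = 2·2 + 4·4 + 1·3 = 2
h_12 = 2·2 + 4·2 + 1·4 = 2
h_13 = 2·2 + 4·2 + 1·2 = 0
h_14 = 2·0 + 4·2 + 1·2 = 3
h_15 = 2·3 + 4·0 + 1·2 = 1
h_16 = 2·1 + 4·3 + 1·0 = 0
h_17 = 2·0 + 4·1 + 1·3 = 0
h_18 = 2·0 + 4·0 + 1·1 = 1
(h_16, h_17, h_18) = (0, 0, 1) = (h_0, h_1, h_2), so the sequence has period 16.
54 ≡ 6 (mod 16), hence h_54 = h_6 = 0.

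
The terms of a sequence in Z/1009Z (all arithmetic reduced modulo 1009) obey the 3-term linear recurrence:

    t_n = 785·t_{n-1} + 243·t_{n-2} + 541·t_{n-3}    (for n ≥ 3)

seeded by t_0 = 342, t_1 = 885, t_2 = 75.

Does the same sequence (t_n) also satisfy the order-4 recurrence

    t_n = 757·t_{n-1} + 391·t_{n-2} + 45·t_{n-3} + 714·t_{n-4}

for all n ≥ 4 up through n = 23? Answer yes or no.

no

Terms t_0..t_23: 342, 885, 75, 866, 326, 405, 936, 541, 471, 592, 78, 802, 156, 340, 102, 890, 285, 767, 562, 770, 658, 700, 929, 147
n=4: candidate gives 260, actual t_4 = 326 ✗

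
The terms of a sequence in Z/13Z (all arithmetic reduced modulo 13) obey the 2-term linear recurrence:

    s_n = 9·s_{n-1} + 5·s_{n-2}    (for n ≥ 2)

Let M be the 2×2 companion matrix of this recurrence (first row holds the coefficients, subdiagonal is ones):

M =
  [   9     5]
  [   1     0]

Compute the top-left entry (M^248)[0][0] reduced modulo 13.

(M^248)[0][0] is the top entry after applying M 248 times to the unit state (1, 0). Equivalently it is h_{249} for the auxiliary sequence (h_n) obeying the same recurrence with h_1 = 1 and h_i = 0 for 0 ≤ i < 1:
h_2 = 9·1 + 5·0 = 9
h_3 = 9·9 + 5·1 = 8
h_4 = 9·8 + 5·9 = 0
h_5 = 9·0 + 5·8 = 1
(h_4, h_5) = (0, 1) = (h_0, h_1), so the sequence has period 4.
249 ≡ 1 (mod 4), hence h_249 = h_1 = 1.

1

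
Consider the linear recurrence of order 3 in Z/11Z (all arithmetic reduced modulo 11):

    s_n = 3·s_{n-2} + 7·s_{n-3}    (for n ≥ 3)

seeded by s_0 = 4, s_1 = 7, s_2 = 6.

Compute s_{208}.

s_3 = 0·6 + 3·7 + 7·4 = 5
s_4 = 0·5 + 3·6 + 7·7 = 1
s_5 = 0·1 + 3·5 + 7·6 = 2
s_6 = 0·2 + 3·1 + 7·5 = 5
s_7 = 0·5 + 3·2 + 7·1 = 2
s_8 = 0·2 + 3·5 + 7·2 = 7
Continuing the recurrence:
  s_9 = 8;  s_10 = 2;  s_11 = 7;  s_12 = 7;  s_13 = 2;  s_14 = 4
  s_15 = 0;  s_16 = 4;  s_17 = 6;  s_18 = 1;  s_19 = 2;  s_20 = 1
  s_21 = 2;  s_22 = 6;  s_23 = 2;  s_24 = 10;  s_25 = 4;  s_26 = 0
  s_27 = 5;  s_28 = 6;  s_29 = 4;  s_30 = 9;  s_31 = 10;  s_32 = 0
  s_33 = 5;  s_34 = 4;  s_35 = 4;  s_36 = 3;  s_37 = 7;  s_38 = 4
  s_39 = 9;  s_40 = 6;  s_41 = 0;  s_42 = 4;  s_43 = 9;  s_44 = 1
  s_45 = 0;  s_46 = 0;  s_47 = 7;  s_48 = 0;  s_49 = 10;  s_50 = 5
  s_51 = 8;  s_52 = 8;  s_53 = 4;  s_54 = 3;  s_55 = 2;  s_56 = 4
  s_57 = 5;  s_58 = 4;  s_59 = 10;  s_60 = 3;  s_61 = 3;  s_62 = 2
  s_63 = 8;  s_64 = 5;  s_65 = 5;  s_66 = 5;  s_67 = 6;  s_68 = 6
  s_69 = 9;  s_70 = 5;  s_71 = 3;  s_72 = 1;  s_73 = 0;  s_74 = 2
  s_75 = 7;  s_76 = 6;  s_77 = 2;  s_78 = 1;  s_79 = 4;  s_80 = 6
  s_81 = 8;  s_82 = 2;  s_83 = 0;  s_84 = 7;  s_85 = 3;  s_86 = 10
  s_87 = 3;  s_88 = 7;  s_89 = 2;  s_90 = 9;  s_91 = 0;  s_92 = 8
  s_93 = 8;  s_94 = 2;  s_95 = 3;  s_96 = 7;  s_97 = 1;  s_98 = 9
  s_99 = 8;  s_100 = 1;  s_101 = 10;  s_102 = 4;  s_103 = 4;  s_104 = 5
  s_105 = 7;  s_106 = 10;  s_107 = 1;  s_108 = 2;  s_109 = 7;  s_110 = 2
  s_111 = 2;  s_112 = 0;  s_113 = 9;  s_114 = 3;  s_115 = 5;  s_116 = 6
  s_117 = 3;  s_118 = 9;  s_119 = 7;  s_120 = 4;  s_121 = 7;  s_122 = 6
  s_123 = 5;  s_124 = 1;  s_125 = 2;  s_126 = 5;  s_127 = 2;  s_128 = 7
  s_129 = 8;  s_130 = 2;  s_131 = 7;  s_132 = 7;  s_133 = 2;  s_134 = 4
  s_135 = 0;  s_136 = 4;  s_137 = 6;  s_138 = 1;  s_139 = 2;  s_140 = 1
  s_141 = 2;  s_142 = 6;  s_143 = 2;  s_144 = 10;  s_145 = 4;  s_146 = 0
  s_147 = 5;  s_148 = 6;  s_149 = 4;  s_150 = 9;  s_151 = 10;  s_152 = 0
  s_153 = 5;  s_154 = 4;  s_155 = 4;  s_156 = 3;  s_157 = 7;  s_158 = 4
  s_159 = 9;  s_160 = 6;  s_161 = 0;  s_162 = 4;  s_163 = 9;  s_164 = 1
  s_165 = 0;  s_166 = 0;  s_167 = 7;  s_168 = 0;  s_169 = 10;  s_170 = 5
  s_171 = 8;  s_172 = 8;  s_173 = 4;  s_174 = 3;  s_175 = 2;  s_176 = 4
  s_177 = 5;  s_178 = 4;  s_179 = 10;  s_180 = 3;  s_181 = 3;  s_182 = 2
  s_183 = 8;  s_184 = 5;  s_185 = 5;  s_186 = 5;  s_187 = 6;  s_188 = 6
  s_189 = 9;  s_190 = 5;  s_191 = 3;  s_192 = 1;  s_193 = 0;  s_194 = 2
  s_195 = 7;  s_196 = 6;  s_197 = 2;  s_198 = 1;  s_199 = 4;  s_200 = 6
  s_201 = 8;  s_202 = 2;  s_203 = 0;  s_204 = 7;  s_205 = 3;  s_206 = 10
s_207 = 0·10 + 3·3 + 7·7 = 3
s_208 = 0·3 + 3·10 + 7·3 = 7

7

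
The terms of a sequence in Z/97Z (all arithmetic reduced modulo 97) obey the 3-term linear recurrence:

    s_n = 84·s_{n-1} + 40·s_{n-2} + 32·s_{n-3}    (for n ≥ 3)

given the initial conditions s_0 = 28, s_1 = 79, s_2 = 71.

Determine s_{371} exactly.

78

s_3 = 84·71 + 40·79 + 32·28 = 29
s_4 = 84·29 + 40·71 + 32·79 = 44
s_5 = 84·44 + 40·29 + 32·71 = 47
s_6 = 84·47 + 40·44 + 32·29 = 40
s_7 = 84·40 + 40·47 + 32·44 = 52
s_8 = 84·52 + 40·40 + 32·47 = 3
Continuing the recurrence:
  s_9 = 23;  s_10 = 30;  s_11 = 44;  s_12 = 6;  s_13 = 23;  s_14 = 88
  s_15 = 65;  s_16 = 16;  s_17 = 67;  s_18 = 6;  s_19 = 10;  s_20 = 23
  s_21 = 2;  s_22 = 50;  s_23 = 69;  s_24 = 3;  s_25 = 53;  s_26 = 87
  s_27 = 18;  s_28 = 92;  s_29 = 77;  s_30 = 54;  s_31 = 84;  s_32 = 40
  s_33 = 9;  s_34 = 0;  s_35 = 88;  s_36 = 17;  s_37 = 1;  s_38 = 88
  s_39 = 22;  s_40 = 65;  s_41 = 38;  s_42 = 94;  s_43 = 50;  s_44 = 58
  s_45 = 83;  s_46 = 28;  s_47 = 59;  s_48 = 2;  s_49 = 29;  s_50 = 39
  s_51 = 38;  s_52 = 54;  s_53 = 29;  s_54 = 89;  s_55 = 82;  s_56 = 27
  s_57 = 54;  s_58 = 92;  s_59 = 82;  s_60 = 74;  s_61 = 24;  s_62 = 34
  s_63 = 73;  s_64 = 15;  s_65 = 30;  s_66 = 24;  s_67 = 10;  s_68 = 44
  s_69 = 14;  s_70 = 55;  s_71 = 89;  s_72 = 36;  s_73 = 2;  s_74 = 91
  s_75 = 49;  s_76 = 60;  s_77 = 18;  s_78 = 48;  s_79 = 76;  s_80 = 53
  s_81 = 7;  s_82 = 96;  s_83 = 49;  s_84 = 32;  s_85 = 57;  s_86 = 70
  s_87 = 66;  s_88 = 80;  s_89 = 57;  s_90 = 12;  s_91 = 28;  s_92 = 0
  s_93 = 49;  s_94 = 65;  s_95 = 48;  s_96 = 52;  s_97 = 26;  s_98 = 77
  s_99 = 54;  s_100 = 9;  s_101 = 45;  s_102 = 48;  s_103 = 9;  s_104 = 42
  s_105 = 89;  s_106 = 35;  s_107 = 84;  s_108 = 52;  s_109 = 21;  s_110 = 33
  s_111 = 38;  s_112 = 43;  s_113 = 77;  s_114 = 92;  s_115 = 59;  s_116 = 42
  s_117 = 5;  s_118 = 11;  s_119 = 43;  s_120 = 41;  s_121 = 84;  s_122 = 81
  s_123 = 30;  s_124 = 9;  s_125 = 86;  s_126 = 8;  s_127 = 35;  s_128 = 95
  s_129 = 33;  s_130 = 29;  s_131 = 6;  s_132 = 4;  s_133 = 49;  s_134 = 6
  s_135 = 70;  s_136 = 25;  s_137 = 48;  s_138 = 94;  s_139 = 43;  s_140 = 81
  s_141 = 86;  s_142 = 6;  s_143 = 37;  s_144 = 86;  s_145 = 69;  s_146 = 41
  s_147 = 32;  s_148 = 37;  s_149 = 74;  s_150 = 87;  s_151 = 6;  s_152 = 47
  s_153 = 85;  s_154 = 94;  s_155 = 93;  s_156 = 33;  s_157 = 91;  s_158 = 9
  s_159 = 20;  s_160 = 5;  s_161 = 53;  s_162 = 54;  s_163 = 26;  s_164 = 26
  s_165 = 5;  s_166 = 61;  s_167 = 45;  s_168 = 75;  s_169 = 61;  s_170 = 58
  s_171 = 12;  s_172 = 42;  s_173 = 44;  s_174 = 37;  s_175 = 4;  s_176 = 23
  s_177 = 75;  s_178 = 73;  s_179 = 71;  s_180 = 32;  s_181 = 7;  s_182 = 66
  s_183 = 58;  s_184 = 73;  s_185 = 88;  s_186 = 43;  s_187 = 59;  s_188 = 83
  s_189 = 38;  s_190 = 58;  s_191 = 27;  s_192 = 81;  s_193 = 40;  s_194 = 92
  s_195 = 86;  s_196 = 59;  s_197 = 88;  s_198 = 88;  s_199 = 93;  s_200 = 83
  s_201 = 25;  s_202 = 54;  s_203 = 44;  s_204 = 60;  s_205 = 89;  s_206 = 32
  s_207 = 20;  s_208 = 85;  s_209 = 40;  s_210 = 28;  s_211 = 76;  s_212 = 54
  s_213 = 33;  s_214 = 89;  s_215 = 48;  s_216 = 15;  s_217 = 14;  s_218 = 14
  s_219 = 82;  s_220 = 39;  s_221 = 20;  s_222 = 44;  s_223 = 21;  s_224 = 90
  s_225 = 11;  s_226 = 55;  s_227 = 83;  s_228 = 18;  s_229 = 93;  s_230 = 33
  s_231 = 84;  s_232 = 3;  s_233 = 12;  s_234 = 33;  s_235 = 50;  s_236 = 84
  s_237 = 24;  s_238 = 89;  s_239 = 66;  s_240 = 75;  s_241 = 51;  s_242 = 84
  s_243 = 50;  s_244 = 74;  s_245 = 40;  s_246 = 63;  s_247 = 45;  s_248 = 14
  s_249 = 45;  s_250 = 57;  s_251 = 52;  s_252 = 37;  s_253 = 28;  s_254 = 64
  s_255 = 17;  s_256 = 34;  s_257 = 55;  s_258 = 25;  s_259 = 53;  s_260 = 34
  s_261 = 53;  s_262 = 39;  s_263 = 82;  s_264 = 56;  s_265 = 17;  s_266 = 84
  s_267 = 22;  s_268 = 29;  s_269 = 87;  s_270 = 54;  s_271 = 20;  s_272 = 28
  s_273 = 30;  s_274 = 12;  s_275 = 0;  s_276 = 82;  s_277 = 94;  s_278 = 21
  s_279 = 0;  s_280 = 65;  s_281 = 21;  s_282 = 96;  s_283 = 23;  s_284 = 42
  s_285 = 51;  s_286 = 7;  s_287 = 92;  s_288 = 37;  s_289 = 28;  s_290 = 83
  s_291 = 61;  s_292 = 28;  s_293 = 76;  s_294 = 47;  s_295 = 27;  s_296 = 81
  s_297 = 76;  s_298 = 12;  s_299 = 44;  s_300 = 12;  s_301 = 48;  s_302 = 3
  s_303 = 34;  s_304 = 50;  s_305 = 30;  s_306 = 79;  s_307 = 27;  s_308 = 83
  s_309 = 7;  s_310 = 19;  s_311 = 70;  s_312 = 74;  s_313 = 21;  s_314 = 77
  s_315 = 73;  s_316 = 87;  s_317 = 82;  s_318 = 94;  s_319 = 89;  s_320 = 86
  s_321 = 18;  s_322 = 40;  s_323 = 42;  s_324 = 78;  s_325 = 6;  s_326 = 21
  s_327 = 38;  s_328 = 53;  s_329 = 48;  s_330 = 93;  s_331 = 79;  s_332 = 58
  s_333 = 47;  s_334 = 66;  s_335 = 65;  s_336 = 1;  s_337 = 43;  s_338 = 9
  s_339 = 83;  s_340 = 75;  s_341 = 14;  s_342 = 42;  s_343 = 86;  s_344 = 40
  s_345 = 93;  s_346 = 39;  s_347 = 31;  s_348 = 59;  s_349 = 72;  s_350 = 88
  s_351 = 35;  s_352 = 34;  s_353 = 88;  s_354 = 75;  s_355 = 44;  s_356 = 6
  s_357 = 8;  s_358 = 89;  s_359 = 34;  s_360 = 76;  s_361 = 19;  s_362 = 1
  s_363 = 75;  s_364 = 61;  s_365 = 8;  s_366 = 80;  s_367 = 68;  s_368 = 50
  s_369 = 71
s_370 = 84·71 + 40·50 + 32·68 = 52
s_371 = 84·52 + 40·71 + 32·50 = 78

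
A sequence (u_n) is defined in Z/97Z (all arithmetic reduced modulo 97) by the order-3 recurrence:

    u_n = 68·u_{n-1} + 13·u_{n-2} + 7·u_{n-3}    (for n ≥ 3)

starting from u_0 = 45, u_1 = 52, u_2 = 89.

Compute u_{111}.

u_3 = 68·89 + 13·52 + 7·45 = 59
u_4 = 68·59 + 13·89 + 7·52 = 4
u_5 = 68·4 + 13·59 + 7·89 = 13
u_6 = 68·13 + 13·4 + 7·59 = 88
u_7 = 68·88 + 13·13 + 7·4 = 70
u_8 = 68·70 + 13·88 + 7·13 = 78
u_9 = 68·78 + 13·70 + 7·88 = 40
u_10 = 68·40 + 13·78 + 7·70 = 53
u_11 = 68·53 + 13·40 + 7·78 = 14
u_12 = 68·14 + 13·53 + 7·40 = 78
u_13 = 68·78 + 13·14 + 7·53 = 37
u_14 = 68·37 + 13·78 + 7·14 = 39
u_15 = 68·39 + 13·37 + 7·78 = 90
u_16 = 68·90 + 13·39 + 7·37 = 96
u_17 = 68·96 + 13·90 + 7·39 = 17
u_18 = 68·17 + 13·96 + 7·90 = 27
u_19 = 68·27 + 13·17 + 7·96 = 13
u_20 = 68·13 + 13·27 + 7·17 = 93
u_21 = 68·93 + 13·13 + 7·27 = 86
u_22 = 68·86 + 13·93 + 7·13 = 67
u_23 = 68·67 + 13·86 + 7·93 = 20
u_24 = 68·20 + 13·67 + 7·86 = 20
u_25 = 68·20 + 13·20 + 7·67 = 52
u_26 = 68·52 + 13·20 + 7·20 = 56
u_27 = 68·56 + 13·52 + 7·20 = 65
u_28 = 68·65 + 13·56 + 7·52 = 80
u_29 = 68·80 + 13·65 + 7·56 = 81
u_30 = 68·81 + 13·80 + 7·65 = 19
u_31 = 68·19 + 13·81 + 7·80 = 92
u_32 = 68·92 + 13·19 + 7·81 = 86
u_33 = 68·86 + 13·92 + 7·19 = 96
u_34 = 68·96 + 13·86 + 7·92 = 45
u_35 = 68·45 + 13·96 + 7·86 = 60
u_36 = 68·60 + 13·45 + 7·96 = 2
u_37 = 68·2 + 13·60 + 7·45 = 67
u_38 = 68·67 + 13·2 + 7·60 = 55
u_39 = 68·55 + 13·67 + 7·2 = 66
u_40 = 68·66 + 13·55 + 7·67 = 46
u_41 = 68·46 + 13·66 + 7·55 = 6
u_42 = 68·6 + 13·46 + 7·66 = 13
u_43 = 68·13 + 13·6 + 7·46 = 23
u_44 = 68·23 + 13·13 + 7·6 = 29
u_45 = 68·29 + 13·23 + 7·13 = 34
u_46 = 68·34 + 13·29 + 7·23 = 37
u_47 = 68·37 + 13·34 + 7·29 = 57
u_48 = 68·57 + 13·37 + 7·34 = 36
u_49 = 68·36 + 13·57 + 7·37 = 53
u_50 = 68·53 + 13·36 + 7·57 = 9
u_51 = 68·9 + 13·53 + 7·36 = 1
u_52 = 68·1 + 13·9 + 7·53 = 71
u_53 = 68·71 + 13·1 + 7·9 = 54
u_54 = 68·54 + 13·71 + 7·1 = 43
u_55 = 68·43 + 13·54 + 7·71 = 49
u_56 = 68·49 + 13·43 + 7·54 = 1
u_57 = 68·1 + 13·49 + 7·43 = 36
u_58 = 68·36 + 13·1 + 7·49 = 88
u_59 = 68·88 + 13·36 + 7·1 = 57
u_60 = 68·57 + 13·88 + 7·36 = 34
u_61 = 68·34 + 13·57 + 7·88 = 80
u_62 = 68·80 + 13·34 + 7·57 = 73
u_63 = 68·73 + 13·80 + 7·34 = 34
u_64 = 68·34 + 13·73 + 7·80 = 38
u_65 = 68·38 + 13·34 + 7·73 = 45
u_66 = 68·45 + 13·38 + 7·34 = 9
u_67 = 68·9 + 13·45 + 7·38 = 8
u_68 = 68·8 + 13·9 + 7·45 = 6
u_69 = 68·6 + 13·8 + 7·9 = 90
u_70 = 68·90 + 13·6 + 7·8 = 46
u_71 = 68·46 + 13·90 + 7·6 = 72
u_72 = 68·72 + 13·46 + 7·90 = 13
u_73 = 68·13 + 13·72 + 7·46 = 8
u_74 = 68·8 + 13·13 + 7·72 = 53
u_75 = 68·53 + 13·8 + 7·13 = 16
u_76 = 68·16 + 13·53 + 7·8 = 87
u_77 = 68·87 + 13·16 + 7·53 = 93
u_78 = 68·93 + 13·87 + 7·16 = 1
u_79 = 68·1 + 13·93 + 7·87 = 43
u_80 = 68·43 + 13·1 + 7·93 = 96
u_81 = 68·96 + 13·43 + 7·1 = 13
u_82 = 68·13 + 13·96 + 7·43 = 8
u_83 = 68·8 + 13·13 + 7·96 = 27
u_84 = 68·27 + 13·8 + 7·13 = 91
u_85 = 68·91 + 13·27 + 7·8 = 96
u_86 = 68·96 + 13·91 + 7·27 = 43
u_87 = 68·43 + 13·96 + 7·91 = 56
u_88 = 68·56 + 13·43 + 7·96 = 92
u_89 = 68·92 + 13·56 + 7·43 = 10
u_90 = 68·10 + 13·92 + 7·56 = 37
u_91 = 68·37 + 13·10 + 7·92 = 89
u_92 = 68·89 + 13·37 + 7·10 = 7
u_93 = 68·7 + 13·89 + 7·37 = 49
u_94 = 68·49 + 13·7 + 7·89 = 69
u_95 = 68·69 + 13·49 + 7·7 = 43
u_96 = 68·43 + 13·69 + 7·49 = 90
u_97 = 68·90 + 13·43 + 7·69 = 81
u_98 = 68·81 + 13·90 + 7·43 = 92
u_99 = 68·92 + 13·81 + 7·90 = 82
u_100 = 68·82 + 13·92 + 7·81 = 64
u_101 = 68·64 + 13·82 + 7·92 = 48
u_102 = 68·48 + 13·64 + 7·82 = 14
u_103 = 68·14 + 13·48 + 7·64 = 84
u_104 = 68·84 + 13·14 + 7·48 = 22
u_105 = 68·22 + 13·84 + 7·14 = 67
u_106 = 68·67 + 13·22 + 7·84 = 95
u_107 = 68·95 + 13·67 + 7·22 = 16
u_108 = 68·16 + 13·95 + 7·67 = 76
u_109 = 68·76 + 13·16 + 7·95 = 27
u_110 = 68·27 + 13·76 + 7·16 = 26
u_111 = 68·26 + 13·27 + 7·76 = 32

32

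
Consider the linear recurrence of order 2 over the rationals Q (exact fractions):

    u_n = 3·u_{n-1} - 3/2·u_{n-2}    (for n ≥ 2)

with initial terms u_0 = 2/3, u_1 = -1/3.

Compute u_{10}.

-19197/8

u_2 = 3·-1/3 + -3/2·2/3 = -2
u_3 = 3·-2 + -3/2·-1/3 = -11/2
u_4 = 3·-11/2 + -3/2·-2 = -27/2
u_5 = 3·-27/2 + -3/2·-11/2 = -129/4
u_6 = 3·-129/4 + -3/2·-27/2 = -153/2
u_7 = 3·-153/2 + -3/2·-129/4 = -1449/8
u_8 = 3·-1449/8 + -3/2·-153/2 = -3429/8
u_9 = 3·-3429/8 + -3/2·-1449/8 = -16227/16
u_10 = 3·-16227/16 + -3/2·-3429/8 = -19197/8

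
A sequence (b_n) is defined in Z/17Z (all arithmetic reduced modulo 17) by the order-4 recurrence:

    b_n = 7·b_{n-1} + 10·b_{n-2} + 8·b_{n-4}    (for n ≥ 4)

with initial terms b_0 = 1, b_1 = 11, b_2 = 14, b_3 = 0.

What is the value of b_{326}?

9

b_4 = 7·0 + 10·14 + 0·11 + 8·1 = 12
b_5 = 7·12 + 10·0 + 0·14 + 8·11 = 2
b_6 = 7·2 + 10·12 + 0·0 + 8·14 = 8
b_7 = 7·8 + 10·2 + 0·12 + 8·0 = 8
b_8 = 7·8 + 10·8 + 0·2 + 8·12 = 11
b_9 = 7·11 + 10·8 + 0·8 + 8·2 = 3
Continuing the recurrence:
  b_10 = 8;  b_11 = 14;  b_12 = 11;  b_13 = 3;  b_14 = 8;  b_15 = 11
  b_16 = 7;  b_17 = 13;  b_18 = 4;  b_19 = 8;  b_20 = 16;  b_21 = 7
  b_22 = 3;  b_23 = 2;  b_24 = 2;  b_25 = 5;  b_26 = 11;  b_27 = 7
  b_28 = 5;  b_29 = 9;  b_30 = 14;  b_31 = 6;  b_32 = 1;  b_33 = 3
  b_34 = 7;  b_35 = 8;  b_36 = 15;  b_37 = 5;  b_38 = 3;  b_39 = 16
  b_40 = 7;  b_41 = 11;  b_42 = 1;  b_43 = 7;  b_44 = 13;  b_45 = 11
  b_46 = 11;  b_47 = 5;  b_48 = 11;  b_49 = 11;  b_50 = 3;  b_51 = 1
  b_52 = 6;  b_53 = 4;  b_54 = 10;  b_55 = 16;  b_56 = 5;  b_57 = 6
  b_58 = 2;  b_59 = 15;  b_60 = 12;  b_61 = 10;  b_62 = 2;  b_63 = 13
  b_64 = 3;  b_65 = 10;  b_66 = 14;  b_67 = 13;  b_68 = 0;  b_69 = 6
  b_70 = 1;  b_71 = 1;  b_72 = 0;  b_73 = 7;  b_74 = 6;  b_75 = 1
  b_76 = 16;  b_77 = 8;  b_78 = 9;  b_79 = 15;  b_80 = 0;  b_81 = 10
  b_82 = 6;  b_83 = 7;  b_84 = 7;  b_85 = 12;  b_86 = 15;  b_87 = 9
  b_88 = 14;  b_89 = 12;  b_90 = 4;  b_91 = 16;  b_92 = 9;  b_93 = 13
  b_94 = 9;  b_95 = 15;  b_96 = 12;  b_97 = 15;  b_98 = 8;  b_99 = 3
  b_100 = 10;  b_101 = 16;  b_102 = 4;  b_103 = 8;  b_104 = 6;  b_105 = 12
  b_106 = 6;  b_107 = 5;  b_108 = 7;  b_109 = 8;  b_110 = 4;  b_111 = 12
  b_112 = 10;  b_113 = 16;  b_114 = 6;  b_115 = 9;  b_116 = 16;  b_117 = 7
  b_118 = 2;  b_119 = 3;  b_120 = 16;  b_121 = 11;  b_122 = 15;  b_123 = 1
  b_124 = 13;  b_125 = 2;  b_126 = 9;  b_127 = 6;  b_128 = 15;  b_129 = 11
  b_130 = 10;  b_131 = 7;  b_132 = 14;  b_133 = 1;  b_134 = 6;  b_135 = 6
  b_136 = 10;  b_137 = 2;  b_138 = 9;  b_139 = 12;  b_140 = 16;  b_141 = 10
  b_142 = 13;  b_143 = 15;  b_144 = 6;  b_145 = 0;  b_146 = 11;  b_147 = 10
  b_148 = 7;  b_149 = 13;  b_150 = 11;  b_151 = 15;  b_152 = 16;  b_153 = 9
  b_154 = 5;  b_155 = 7;  b_156 = 6;  b_157 = 14;  b_158 = 11;  b_159 = 1
  b_160 = 12;  b_161 = 2;  b_162 = 1;  b_163 = 1;  b_164 = 11;  b_165 = 1
  b_166 = 6;  b_167 = 9;  b_168 = 7;  b_169 = 11;  b_170 = 8;  b_171 = 0
  b_172 = 0;  b_173 = 3;  b_174 = 0;  b_175 = 13;  b_176 = 6;  b_177 = 9
  b_178 = 4;  b_179 = 1;  b_180 = 10;  b_181 = 16;  b_182 = 6;  b_183 = 6
  b_184 = 12;  b_185 = 0;  b_186 = 15;  b_187 = 0;  b_188 = 8;  b_189 = 5
  b_190 = 14;  b_191 = 12;  b_192 = 16;  b_193 = 0;  b_194 = 0;  b_195 = 11
  b_196 = 1;  b_197 = 15;  b_198 = 13;  b_199 = 6;  b_200 = 10;  b_201 = 12
  b_202 = 16;  b_203 = 8;  b_204 = 7;  b_205 = 4;  b_206 = 5;  b_207 = 3
  b_208 = 8;  b_209 = 16;  b_210 = 11;  b_211 = 6;  b_212 = 12;  b_213 = 0
  b_214 = 4;  b_215 = 8;  b_216 = 5;  b_217 = 13;  b_218 = 3;  b_219 = 11
  b_220 = 11;  b_221 = 2;  b_222 = 12;  b_223 = 5;  b_224 = 5;  b_225 = 16
  b_226 = 3;  b_227 = 0;  b_228 = 2;  b_229 = 6;  b_230 = 1;  b_231 = 16
  b_232 = 2;  b_233 = 1;  b_234 = 1;  b_235 = 9;  b_236 = 4;  b_237 = 7
  b_238 = 12;  b_239 = 5;  b_240 = 0;  b_241 = 4;  b_242 = 5;  b_243 = 13
  b_244 = 5;  b_245 = 10;  b_246 = 7;  b_247 = 15;  b_248 = 11;  b_249 = 1
  b_250 = 3;  b_251 = 15;  b_252 = 2;  b_253 = 2;  b_254 = 7;  b_255 = 2
  b_256 = 15;  b_257 = 5;  b_258 = 3;  b_259 = 2;  b_260 = 11;  b_261 = 1
  b_262 = 5;  b_263 = 10;  b_264 = 4;  b_265 = 0;  b_266 = 12;  b_267 = 11
  b_268 = 8;  b_269 = 13;  b_270 = 12;  b_271 = 13;  b_272 = 3;  b_273 = 0
  b_274 = 7;  b_275 = 0;  b_276 = 9;  b_277 = 12;  b_278 = 9;  b_279 = 13
  b_280 = 15;  b_281 = 8;  b_282 = 6;  b_283 = 5;  b_284 = 11;  b_285 = 4
  b_286 = 16;  b_287 = 5;  b_288 = 11;  b_289 = 6;  b_290 = 8;  b_291 = 3
  b_292 = 2;  b_293 = 7;  b_294 = 14;  b_295 = 5;  b_296 = 4;  b_297 = 15
  b_298 = 2;  b_299 = 0;  b_300 = 1;  b_301 = 8;  b_302 = 14;  b_303 = 8
  b_304 = 0;  b_305 = 8;  b_306 = 15;  b_307 = 11;  b_308 = 6;  b_309 = 12
  b_310 = 9;  b_311 = 16;  b_312 = 12;  b_313 = 0;  b_314 = 5;  b_315 = 10
  b_316 = 12;  b_317 = 14;  b_318 = 3;  b_319 = 3;  b_320 = 11;  b_321 = 15
  b_322 = 1;  b_323 = 11;  b_324 = 5
b_325 = 7·5 + 10·11 + 0·1 + 8·15 = 10
b_326 = 7·10 + 10·5 + 0·11 + 8·1 = 9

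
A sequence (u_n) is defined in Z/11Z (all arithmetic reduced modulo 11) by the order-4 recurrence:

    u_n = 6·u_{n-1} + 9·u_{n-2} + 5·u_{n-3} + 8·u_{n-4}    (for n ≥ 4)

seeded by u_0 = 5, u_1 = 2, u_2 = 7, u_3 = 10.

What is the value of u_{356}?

0

u_4 = 6·10 + 9·7 + 5·2 + 8·5 = 8
u_5 = 6·8 + 9·10 + 5·7 + 8·2 = 2
u_6 = 6·2 + 9·8 + 5·10 + 8·7 = 3
u_7 = 6·3 + 9·2 + 5·8 + 8·10 = 2
u_8 = 6·2 + 9·3 + 5·2 + 8·8 = 3
u_9 = 6·3 + 9·2 + 5·3 + 8·2 = 1
Continuing the recurrence:
  u_10 = 1;  u_11 = 2;  u_12 = 6;  u_13 = 1;  u_14 = 1;  u_15 = 6
  u_16 = 10;  u_17 = 6;  u_18 = 10;  u_19 = 3;  u_20 = 9;  u_21 = 3
  u_22 = 7;  u_23 = 6;  u_24 = 10;  u_25 = 8;  u_26 = 4;  u_27 = 7
  u_28 = 0;  u_29 = 4;  u_30 = 3;  u_31 = 0;  u_32 = 3;  u_33 = 10
  u_34 = 1;  u_35 = 1;  u_36 = 1;  u_37 = 1;  u_38 = 6;  u_39 = 3
  u_40 = 8;  u_41 = 3;  u_42 = 10;  u_43 = 8;  u_44 = 8;  u_45 = 7
  u_46 = 3;  u_47 = 9;  u_48 = 4;  u_49 = 0;  u_50 = 6;  u_51 = 7
  u_52 = 7;  u_53 = 3;  u_54 = 10;  u_55 = 2;  u_56 = 8;  u_57 = 8
  u_58 = 1;  u_59 = 2;  u_60 = 4;  u_61 = 1;  u_62 = 5;  u_63 = 9
  u_64 = 4;  u_65 = 6;  u_66 = 3;  u_67 = 10;  u_68 = 6;  u_69 = 2
  u_70 = 8;  u_71 = 0;  u_72 = 9;  u_73 = 0;  u_74 = 2;  u_75 = 2
  u_76 = 3;  u_77 = 2;  u_78 = 10;  u_79 = 10;  u_80 = 8;  u_81 = 6
  u_82 = 7;  u_83 = 7;  u_84 = 1;  u_85 = 9;  u_86 = 0;  u_87 = 10
  u_88 = 3;  u_89 = 4;  u_90 = 2;  u_91 = 0;  u_92 = 7;  u_93 = 7
  u_94 = 0;  u_95 = 10;  u_96 = 8;  u_97 = 7;  u_98 = 10;  u_99 = 1
  u_100 = 8;  u_101 = 9;  u_102 = 2;  u_103 = 9;  u_104 = 5;  u_105 = 6
  u_106 = 10;  u_107 = 2;  u_108 = 7;  u_109 = 4;  u_110 = 1;  u_111 = 5
  u_112 = 5;  u_113 = 2;  u_114 = 2;  u_115 = 7;  u_116 = 0;  u_117 = 1
  u_118 = 2;  u_119 = 0;  u_120 = 1;  u_121 = 2;  u_122 = 4;  u_123 = 3
  u_124 = 6;  u_125 = 0;  u_126 = 2;  u_127 = 0;  u_128 = 0;  u_129 = 10
  u_130 = 10;  u_131 = 7;  u_132 = 6;  u_133 = 9;  u_134 = 3;  u_135 = 9
  u_136 = 9;  u_137 = 2;  u_138 = 8;  u_139 = 7;  u_140 = 9;  u_141 = 8
  u_142 = 8;  u_143 = 1;  u_144 = 3;  u_145 = 10;  u_146 = 2;  u_147 = 4
  u_148 = 6;  u_149 = 8;  u_150 = 6;  u_151 = 5;  u_152 = 7;  u_153 = 5
  u_154 = 1;  u_155 = 5;  u_156 = 10;  u_157 = 7;  u_158 = 0;  u_159 = 10
  u_160 = 10;  u_161 = 8;  u_162 = 1;  u_163 = 10;  u_164 = 2;  u_165 = 6
  u_166 = 2;  u_167 = 2;  u_168 = 10;  u_169 = 4;  u_170 = 8;  u_171 = 7
  u_172 = 5;  u_173 = 0;  u_174 = 1;  u_175 = 10;  u_176 = 10;  u_177 = 1
  u_178 = 0;  u_179 = 7;  u_180 = 6;  u_181 = 8;  u_182 = 5;  u_183 = 1
  u_184 = 7;  u_185 = 8;  u_186 = 2;  u_187 = 6;  u_188 = 7;  u_189 = 5
  u_190 = 7;  u_191 = 5;  u_192 = 9;  u_193 = 9;  u_194 = 7;  u_195 = 10
  u_196 = 9;  u_197 = 9;  u_198 = 10;  u_199 = 2;  u_200 = 10;  u_201 = 2
  u_202 = 5;  u_203 = 4;  u_204 = 5;  u_205 = 8;  u_206 = 10;  u_207 = 2
  u_208 = 6;  u_209 = 3;  u_210 = 8;  u_211 = 0;  u_212 = 3;  u_213 = 5
  u_214 = 0;  u_215 = 5;  u_216 = 2;  u_217 = 9;  u_218 = 9;  u_219 = 9
  u_220 = 9;  u_221 = 10;  u_222 = 5;  u_223 = 6;  u_224 = 5;  u_225 = 2
  u_226 = 6;  u_227 = 6;  u_228 = 8;  u_229 = 5;  u_230 = 4;  u_231 = 3
  u_232 = 0;  u_233 = 10;  u_234 = 8;  u_235 = 8;  u_236 = 5;  u_237 = 2
  u_238 = 7;  u_239 = 6;  u_240 = 6;  u_241 = 9;  u_242 = 7;  u_243 = 3
  u_244 = 9;  u_245 = 1;  u_246 = 4;  u_247 = 3;  u_248 = 10;  u_249 = 5
  u_250 = 2;  u_251 = 10;  u_252 = 7;  u_253 = 6;  u_254 = 0;  u_255 = 4
  u_256 = 0;  u_257 = 7;  u_258 = 7;  u_259 = 5;  u_260 = 7;  u_261 = 2
  u_262 = 2;  u_263 = 6;  u_264 = 10;  u_265 = 8;  u_266 = 8;  u_267 = 9
  u_268 = 4;  u_269 = 0;  u_270 = 2;  u_271 = 5;  u_272 = 3;  u_273 = 7
  u_274 = 0;  u_275 = 8;  u_276 = 8;  u_277 = 0;  u_278 = 2;  u_279 = 6
  u_280 = 8;  u_281 = 2;  u_282 = 9;  u_283 = 6;  u_284 = 4;  u_285 = 7
  u_286 = 4;  u_287 = 1;  u_288 = 10;  u_289 = 2;  u_290 = 7;  u_291 = 8
  u_292 = 3;  u_293 = 9;  u_294 = 1;  u_295 = 1;  u_296 = 7;  u_297 = 7
  u_298 = 8;  u_299 = 0;  u_300 = 9;  u_301 = 7;  u_302 = 0;  u_303 = 9
  u_304 = 7;  u_305 = 3;  u_306 = 5;  u_307 = 10;  u_308 = 0;  u_309 = 7
  u_310 = 0;  u_311 = 0;  u_312 = 2;  u_313 = 2;  u_314 = 8;  u_315 = 10
  u_316 = 4;  u_317 = 5;  u_318 = 4;  u_319 = 4;  u_320 = 7;  u_321 = 6
  u_322 = 8;  u_323 = 4;  u_324 = 6;  u_325 = 6;  u_326 = 9;  u_327 = 5
  u_328 = 2;  u_329 = 7;  u_330 = 3;  u_331 = 10;  u_332 = 6;  u_333 = 10
  u_334 = 1;  u_335 = 8;  u_336 = 1;  u_337 = 9;  u_338 = 1;  u_339 = 2
  u_340 = 8;  u_341 = 0;  u_342 = 2;  u_343 = 2;  u_344 = 6;  u_345 = 9
  u_346 = 2;  u_347 = 7;  u_348 = 10;  u_349 = 7;  u_350 = 7;  u_351 = 2
  u_352 = 3;  u_353 = 6;  u_354 = 8
u_355 = 6·8 + 9·6 + 5·3 + 8·2 = 1
u_356 = 6·1 + 9·8 + 5·6 + 8·3 = 0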